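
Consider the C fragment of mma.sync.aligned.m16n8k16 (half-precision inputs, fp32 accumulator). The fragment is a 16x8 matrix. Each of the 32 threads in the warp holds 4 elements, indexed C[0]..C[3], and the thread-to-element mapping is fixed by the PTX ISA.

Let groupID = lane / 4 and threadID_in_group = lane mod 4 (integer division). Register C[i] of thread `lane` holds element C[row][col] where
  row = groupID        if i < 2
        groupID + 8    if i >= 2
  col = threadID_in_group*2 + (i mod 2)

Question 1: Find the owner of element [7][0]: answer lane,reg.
r:7=>grp=7,rB=0  c:0=>tig=0,lo=0
L=7*4+0=28  i=0*2+0=0

28,0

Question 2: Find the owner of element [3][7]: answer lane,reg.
15,1

r: 3->gid=3,r8=0  c: 7->tid=3,i&1=1
L=3*4+3=15  i=0*2+1=1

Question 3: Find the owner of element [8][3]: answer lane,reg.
r=8⇒gr=0,Rb=1  c=3⇒th=1,odd=1
L=0*4+1=1  i=1*2+1=3

1,3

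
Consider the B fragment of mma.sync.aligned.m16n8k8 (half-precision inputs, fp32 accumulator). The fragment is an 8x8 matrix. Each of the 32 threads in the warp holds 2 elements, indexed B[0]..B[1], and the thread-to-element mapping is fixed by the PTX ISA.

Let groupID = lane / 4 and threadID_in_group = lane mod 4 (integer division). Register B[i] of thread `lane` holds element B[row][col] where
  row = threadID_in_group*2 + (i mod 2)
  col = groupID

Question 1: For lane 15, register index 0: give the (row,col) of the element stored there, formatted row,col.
15: G=3,T=3
[0] (3*2+0,3) = (6,3)

6,3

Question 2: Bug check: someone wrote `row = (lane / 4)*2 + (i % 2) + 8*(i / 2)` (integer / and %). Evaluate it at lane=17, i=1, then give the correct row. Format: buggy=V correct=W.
buggy=9 correct=3

`(lane / 4)*2 + (i % 2) + 8*(i / 2)`[17,1]->9
17: gid=4,tid=1
[1] (1*2+1,4) = (3,4)
row: 9 vs 3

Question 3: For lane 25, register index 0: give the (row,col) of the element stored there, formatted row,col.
lane 25: gr=6 (25/4), th=1 (25%4)
i=0: r=1*2+0=2, c=gr=6

2,6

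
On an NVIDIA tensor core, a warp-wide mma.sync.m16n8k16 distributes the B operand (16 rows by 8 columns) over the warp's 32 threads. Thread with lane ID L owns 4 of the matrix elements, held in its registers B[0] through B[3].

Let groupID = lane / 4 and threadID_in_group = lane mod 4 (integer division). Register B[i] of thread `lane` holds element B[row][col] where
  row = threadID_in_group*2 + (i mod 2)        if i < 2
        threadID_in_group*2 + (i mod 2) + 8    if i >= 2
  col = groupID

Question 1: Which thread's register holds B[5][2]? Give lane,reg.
c:2=>grp=2  r:5=>rB=0,tig=2,lo=1
L=2*4+2=10  i=0*2+1=1

10,1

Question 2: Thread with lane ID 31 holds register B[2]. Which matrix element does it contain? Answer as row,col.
14,7

L=31->g=31>>2=7, t=31&3=3
[2]->row 3·2+0+8=14  col g=7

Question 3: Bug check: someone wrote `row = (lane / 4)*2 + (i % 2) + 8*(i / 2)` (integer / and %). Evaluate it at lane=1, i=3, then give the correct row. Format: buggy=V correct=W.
buggy=9 correct=11

`(lane / 4)*2 + (i % 2) + 8*(i / 2)`[1,3]→9
lane 1→1/4=0, 1 mod 4=1
i=3  r:2·1+1+8→11  c:0
row: 9 vs 11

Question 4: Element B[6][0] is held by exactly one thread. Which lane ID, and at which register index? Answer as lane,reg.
3,0

c: 0->gid=0  r: 6->r8=0,tid=3,i&1=0
L=0*4+3=3  i=0*2+0=0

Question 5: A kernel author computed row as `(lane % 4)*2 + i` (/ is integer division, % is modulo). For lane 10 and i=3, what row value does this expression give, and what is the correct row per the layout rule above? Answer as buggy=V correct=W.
`(lane % 4)*2 + i`[10,3]->7
10: gid=2,tid=2
[3] (2*2+1+8,2) = (13,2)
row: 7 vs 13

buggy=7 correct=13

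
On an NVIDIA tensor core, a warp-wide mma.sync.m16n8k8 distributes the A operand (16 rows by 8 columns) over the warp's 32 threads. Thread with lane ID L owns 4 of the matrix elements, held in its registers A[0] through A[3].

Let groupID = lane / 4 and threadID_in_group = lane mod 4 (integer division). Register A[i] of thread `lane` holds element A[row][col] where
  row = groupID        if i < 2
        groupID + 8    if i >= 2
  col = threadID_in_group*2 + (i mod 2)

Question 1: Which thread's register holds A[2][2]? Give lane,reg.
r=2->g=2,rb=0  c=2->t=1,b0=0
L=2*4+1=9  i=0*2+0=0

9,0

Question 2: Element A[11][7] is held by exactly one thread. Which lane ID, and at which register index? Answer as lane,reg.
15,3

r=11->g=3,rb=1  c=7->t=3,b0=1
L=3*4+3=15  i=1*2+1=3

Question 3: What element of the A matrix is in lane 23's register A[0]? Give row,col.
L=23->gid=23>>2=5, tid=23&3=3
[0]->row 5+0=5  col 3·2+0=6

5,6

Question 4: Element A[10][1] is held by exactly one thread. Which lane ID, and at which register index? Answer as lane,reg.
r=10→G=2,rhi=1  c=1→T=0,p=1
L=2*4+0=8  i=1*2+1=3

8,3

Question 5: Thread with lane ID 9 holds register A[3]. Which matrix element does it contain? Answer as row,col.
9: g=2,t=1
[3] (2+8,1*2+1) = (10,3)

10,3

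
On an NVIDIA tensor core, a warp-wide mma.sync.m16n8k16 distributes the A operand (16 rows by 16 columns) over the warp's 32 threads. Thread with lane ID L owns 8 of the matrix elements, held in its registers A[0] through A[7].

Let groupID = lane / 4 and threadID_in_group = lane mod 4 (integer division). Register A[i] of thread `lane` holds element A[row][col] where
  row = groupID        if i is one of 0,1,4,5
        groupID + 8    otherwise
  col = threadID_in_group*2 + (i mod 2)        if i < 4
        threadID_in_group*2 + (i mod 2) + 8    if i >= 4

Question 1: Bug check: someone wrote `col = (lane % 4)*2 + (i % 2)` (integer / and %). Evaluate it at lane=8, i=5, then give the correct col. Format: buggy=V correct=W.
buggy=1 correct=9

`(lane % 4)*2 + (i % 2)`[8,5]→1
lane 8: G=2 (8/4), T=0 (8%4)
i=5: r=2+0=2, c=0*2+1+8=9
col: 1 vs 9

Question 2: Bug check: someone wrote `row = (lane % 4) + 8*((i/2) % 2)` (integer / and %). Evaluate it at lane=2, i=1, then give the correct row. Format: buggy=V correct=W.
buggy=2 correct=0

`(lane % 4) + 8*((i/2) % 2)`[2,1]⇒2
L=2⇒gr=2>>2=0, th=2&3=2
[1]⇒row 0+0=0  col 2·2+1+0=5
row: 2 vs 0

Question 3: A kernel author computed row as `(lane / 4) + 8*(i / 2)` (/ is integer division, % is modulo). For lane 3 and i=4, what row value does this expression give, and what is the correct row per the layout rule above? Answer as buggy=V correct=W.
`(lane / 4) + 8*(i / 2)`[3,4]→16
lane 3→3/4=0, 3 mod 4=3
i=4  r:0+0→0  c:2·3+0+8→14
row: 16 vs 0

buggy=16 correct=0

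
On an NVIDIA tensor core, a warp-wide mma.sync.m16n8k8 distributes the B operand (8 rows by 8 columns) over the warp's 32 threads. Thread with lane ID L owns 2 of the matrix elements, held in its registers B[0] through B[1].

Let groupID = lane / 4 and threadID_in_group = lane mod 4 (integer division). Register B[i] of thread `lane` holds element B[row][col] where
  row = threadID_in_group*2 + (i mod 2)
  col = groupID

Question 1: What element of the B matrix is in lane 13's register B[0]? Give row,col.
L=13->g=13>>2=3, t=13&3=1
[0]->row 1·2+0=2  col g=3

2,3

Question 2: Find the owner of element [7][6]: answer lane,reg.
27,1

c=6->g=6  r=7->t=3,b0=1
L=6*4+3=27  i=1=1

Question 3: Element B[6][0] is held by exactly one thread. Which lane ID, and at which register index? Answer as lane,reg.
3,0

c=0→G=0  r=6→T=3,p=0
L=0*4+3=3  i=0=0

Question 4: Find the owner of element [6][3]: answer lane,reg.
c=3→G=3  r=6→T=3,p=0
L=3*4+3=15  i=0=0

15,0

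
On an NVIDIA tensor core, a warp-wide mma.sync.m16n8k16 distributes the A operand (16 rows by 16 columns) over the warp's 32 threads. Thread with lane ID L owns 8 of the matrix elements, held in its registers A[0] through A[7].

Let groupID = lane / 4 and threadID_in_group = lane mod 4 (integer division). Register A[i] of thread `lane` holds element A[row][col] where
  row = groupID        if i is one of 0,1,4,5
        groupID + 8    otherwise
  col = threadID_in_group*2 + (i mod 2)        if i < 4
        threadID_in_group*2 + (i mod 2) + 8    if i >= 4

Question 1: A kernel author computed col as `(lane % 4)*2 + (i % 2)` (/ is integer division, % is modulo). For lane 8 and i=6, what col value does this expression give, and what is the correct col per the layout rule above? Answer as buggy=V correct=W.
`(lane % 4)*2 + (i % 2)`[8,6]⇒0
8: gr=2,th=0
[6] (2+8,0*2+0+8) = (10,8)
col: 0 vs 8

buggy=0 correct=8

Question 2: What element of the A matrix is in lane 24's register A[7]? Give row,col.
14,9

24: gr=6,th=0
[7] (6+8,0*2+1+8) = (14,9)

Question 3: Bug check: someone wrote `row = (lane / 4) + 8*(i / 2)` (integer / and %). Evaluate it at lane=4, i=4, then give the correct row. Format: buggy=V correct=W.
`(lane / 4) + 8*(i / 2)`[4,4]=>17
L=4=>grp=4>>2=1, tig=4&3=0
[4]=>row 1+0=1  col 0·2+0+8=8
row: 17 vs 1

buggy=17 correct=1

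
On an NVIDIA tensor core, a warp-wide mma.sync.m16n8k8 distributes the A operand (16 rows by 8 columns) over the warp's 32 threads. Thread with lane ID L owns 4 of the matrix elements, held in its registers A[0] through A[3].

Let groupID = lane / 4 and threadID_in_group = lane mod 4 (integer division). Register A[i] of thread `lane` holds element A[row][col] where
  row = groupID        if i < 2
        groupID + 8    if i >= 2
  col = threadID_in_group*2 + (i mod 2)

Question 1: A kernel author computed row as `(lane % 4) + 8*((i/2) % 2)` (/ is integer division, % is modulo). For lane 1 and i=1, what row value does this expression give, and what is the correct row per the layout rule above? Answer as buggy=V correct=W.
buggy=1 correct=0

`(lane % 4) + 8*((i/2) % 2)`[1,1]->1
L=1->gid=1>>2=0, tid=1&3=1
[1]->row 0+0=0  col 1·2+1=3
row: 1 vs 0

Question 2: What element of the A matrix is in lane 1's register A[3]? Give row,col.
8,3

L=1->g=1>>2=0, t=1&3=1
[3]->row 0+8=8  col 1·2+1=3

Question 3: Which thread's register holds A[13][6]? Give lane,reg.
23,2

r=13→G=5,rhi=1  c=6→T=3,p=0
L=5*4+3=23  i=1*2+0=2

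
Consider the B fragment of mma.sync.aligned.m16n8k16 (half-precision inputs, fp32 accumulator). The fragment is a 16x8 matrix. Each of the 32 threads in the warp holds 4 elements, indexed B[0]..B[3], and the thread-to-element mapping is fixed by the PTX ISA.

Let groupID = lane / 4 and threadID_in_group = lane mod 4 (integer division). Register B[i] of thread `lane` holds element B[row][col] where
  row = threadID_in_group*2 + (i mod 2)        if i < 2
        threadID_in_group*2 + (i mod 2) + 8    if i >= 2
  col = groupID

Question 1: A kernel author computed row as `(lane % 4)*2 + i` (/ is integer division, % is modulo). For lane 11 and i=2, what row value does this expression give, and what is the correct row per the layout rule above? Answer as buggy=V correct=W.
buggy=8 correct=14

`(lane % 4)*2 + i`[11,2]→8
lane 11: G=2 (11/4), T=3 (11%4)
i=2: r=3*2+0+8=14, c=G=2
row: 8 vs 14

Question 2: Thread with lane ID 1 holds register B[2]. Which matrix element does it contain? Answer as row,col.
1: grp=0,tig=1
[2] (1*2+0+8,0) = (10,0)

10,0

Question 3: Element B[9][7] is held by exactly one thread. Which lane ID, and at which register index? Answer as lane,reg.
28,3

c=7->g=7  r=9->rb=1,t=0,b0=1
L=7*4+0=28  i=1*2+1=3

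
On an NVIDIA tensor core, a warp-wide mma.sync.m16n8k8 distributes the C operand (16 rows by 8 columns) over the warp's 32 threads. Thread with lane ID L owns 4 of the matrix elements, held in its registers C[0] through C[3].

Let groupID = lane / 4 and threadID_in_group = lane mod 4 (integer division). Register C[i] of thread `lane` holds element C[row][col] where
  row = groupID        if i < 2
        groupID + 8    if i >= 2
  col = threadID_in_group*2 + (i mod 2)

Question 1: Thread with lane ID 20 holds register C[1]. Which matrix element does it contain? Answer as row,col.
5,1

lane 20⇒20/4=5, 20 mod 4=0
i=1  r:5+0⇒5  c:2·0+1⇒1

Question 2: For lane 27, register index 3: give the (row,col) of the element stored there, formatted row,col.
14,7

lane 27->27/4=6, 27 mod 4=3
i=3  r:6+8->14  c:2·3+1->7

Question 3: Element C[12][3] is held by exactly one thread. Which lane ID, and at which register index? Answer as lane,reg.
17,3

r:12=>grp=4,rB=1  c:3=>tig=1,lo=1
L=4*4+1=17  i=1*2+1=3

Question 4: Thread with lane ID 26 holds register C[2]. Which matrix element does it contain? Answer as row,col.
26: G=6,T=2
[2] (6+8,2*2+0) = (14,4)

14,4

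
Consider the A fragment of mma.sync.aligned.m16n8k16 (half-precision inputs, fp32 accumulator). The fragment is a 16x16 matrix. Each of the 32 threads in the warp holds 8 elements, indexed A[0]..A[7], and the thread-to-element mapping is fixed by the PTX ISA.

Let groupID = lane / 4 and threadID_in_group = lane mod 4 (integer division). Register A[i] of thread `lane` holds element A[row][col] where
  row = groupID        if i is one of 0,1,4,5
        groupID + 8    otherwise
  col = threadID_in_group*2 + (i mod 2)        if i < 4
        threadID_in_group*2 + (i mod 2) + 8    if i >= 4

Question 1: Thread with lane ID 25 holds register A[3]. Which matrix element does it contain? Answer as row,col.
lane 25->25/4=6, 25 mod 4=1
i=3  r:6+8->14  c:2·1+1+0->3

14,3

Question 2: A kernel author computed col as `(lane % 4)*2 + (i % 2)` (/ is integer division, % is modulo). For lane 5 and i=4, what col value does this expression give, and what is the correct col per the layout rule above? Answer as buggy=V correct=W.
buggy=2 correct=10

`(lane % 4)*2 + (i % 2)`[5,4]→2
5: G=1,T=1
[4] (1+0,1*2+0+8) = (1,10)
col: 2 vs 10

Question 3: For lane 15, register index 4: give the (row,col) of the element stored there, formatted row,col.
3,14

lane 15->15/4=3, 15 mod 4=3
i=4  r:3+0->3  c:2·3+0+8->14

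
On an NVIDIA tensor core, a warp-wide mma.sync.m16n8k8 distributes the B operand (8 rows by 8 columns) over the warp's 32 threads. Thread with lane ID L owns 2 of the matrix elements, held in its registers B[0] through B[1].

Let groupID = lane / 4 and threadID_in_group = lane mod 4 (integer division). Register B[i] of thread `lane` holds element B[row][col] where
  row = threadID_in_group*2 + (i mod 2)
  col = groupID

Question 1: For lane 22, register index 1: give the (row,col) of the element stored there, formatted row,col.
lane 22: grp=5 (22/4), tig=2 (22%4)
i=1: r=2*2+1=5, c=grp=5

5,5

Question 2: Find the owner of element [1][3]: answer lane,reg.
12,1

c=3->g=3  r=1->t=0,b0=1
L=3*4+0=12  i=1=1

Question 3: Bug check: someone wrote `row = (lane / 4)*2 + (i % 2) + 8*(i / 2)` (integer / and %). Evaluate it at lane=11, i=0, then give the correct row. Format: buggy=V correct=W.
buggy=4 correct=6

`(lane / 4)*2 + (i % 2) + 8*(i / 2)`[11,0]→4
L=11→G=11>>2=2, T=11&3=3
[0]→row 3·2+0=6  col G=2
row: 4 vs 6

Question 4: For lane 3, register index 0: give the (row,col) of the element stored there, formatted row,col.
lane 3: gid=0 (3/4), tid=3 (3%4)
i=0: r=3*2+0=6, c=gid=0

6,0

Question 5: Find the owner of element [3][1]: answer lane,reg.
c:1=>grp=1  r:3=>tig=1,lo=1
L=1*4+1=5  i=1=1

5,1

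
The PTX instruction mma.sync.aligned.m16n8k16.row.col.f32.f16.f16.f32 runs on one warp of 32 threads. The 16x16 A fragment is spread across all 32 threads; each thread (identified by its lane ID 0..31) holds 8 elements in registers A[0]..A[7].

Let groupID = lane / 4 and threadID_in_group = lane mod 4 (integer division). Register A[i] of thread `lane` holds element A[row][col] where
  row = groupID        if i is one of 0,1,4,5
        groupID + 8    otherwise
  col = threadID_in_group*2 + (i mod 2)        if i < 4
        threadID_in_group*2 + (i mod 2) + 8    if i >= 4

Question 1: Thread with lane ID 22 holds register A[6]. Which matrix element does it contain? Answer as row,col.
13,12

lane 22: gid=5 (22/4), tid=2 (22%4)
i=6: r=5+8=13, c=2*2+0+8=12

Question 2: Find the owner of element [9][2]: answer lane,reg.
5,2

r: 9->gid=1,r8=1  c: 2->c8=0,tid=1,i&1=0
L=1*4+1=5  i=0*4+1*2+0=2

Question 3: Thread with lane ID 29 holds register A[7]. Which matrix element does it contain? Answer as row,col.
15,11

29: gr=7,th=1
[7] (7+8,1*2+1+8) = (15,11)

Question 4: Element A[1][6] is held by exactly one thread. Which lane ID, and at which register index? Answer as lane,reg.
r=1->g=1,rb=0  c=6->cb=0,t=3,b0=0
L=1*4+3=7  i=0*4+0*2+0=0

7,0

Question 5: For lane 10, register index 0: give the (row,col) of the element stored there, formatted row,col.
lane 10: g=2 (10/4), t=2 (10%4)
i=0: r=2+0=2, c=2*2+0+0=4

2,4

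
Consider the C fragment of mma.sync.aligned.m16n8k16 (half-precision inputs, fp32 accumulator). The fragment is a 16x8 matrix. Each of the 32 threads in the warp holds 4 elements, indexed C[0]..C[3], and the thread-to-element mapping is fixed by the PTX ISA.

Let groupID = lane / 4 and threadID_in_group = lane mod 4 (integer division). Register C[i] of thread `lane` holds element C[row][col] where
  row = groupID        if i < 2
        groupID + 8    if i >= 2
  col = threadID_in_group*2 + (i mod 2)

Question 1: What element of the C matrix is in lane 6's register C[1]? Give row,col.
lane 6: gr=1 (6/4), th=2 (6%4)
i=1: r=1+0=1, c=2*2+1=5

1,5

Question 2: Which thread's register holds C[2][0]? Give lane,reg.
8,0

r:2=>grp=2,rB=0  c:0=>tig=0,lo=0
L=2*4+0=8  i=0*2+0=0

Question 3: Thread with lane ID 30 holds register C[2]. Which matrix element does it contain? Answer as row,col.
30: gr=7,th=2
[2] (7+8,2*2+0) = (15,4)

15,4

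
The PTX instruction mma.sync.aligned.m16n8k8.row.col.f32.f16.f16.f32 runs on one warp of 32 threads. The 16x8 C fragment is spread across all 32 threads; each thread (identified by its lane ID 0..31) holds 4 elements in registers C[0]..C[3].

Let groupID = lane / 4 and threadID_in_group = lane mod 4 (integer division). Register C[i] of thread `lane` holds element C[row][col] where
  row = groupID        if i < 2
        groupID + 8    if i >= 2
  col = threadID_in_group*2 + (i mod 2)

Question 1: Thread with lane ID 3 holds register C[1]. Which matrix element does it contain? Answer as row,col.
0,7

L=3->gid=3>>2=0, tid=3&3=3
[1]->row 0+0=0  col 3·2+1=7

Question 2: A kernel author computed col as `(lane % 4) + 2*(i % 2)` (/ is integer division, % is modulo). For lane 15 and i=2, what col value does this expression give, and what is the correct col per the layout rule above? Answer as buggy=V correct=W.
`(lane % 4) + 2*(i % 2)`[15,2]->3
15: g=3,t=3
[2] (3+8,3*2+0) = (11,6)
col: 3 vs 6

buggy=3 correct=6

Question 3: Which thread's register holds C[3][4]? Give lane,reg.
14,0

r:3=>grp=3,rB=0  c:4=>tig=2,lo=0
L=3*4+2=14  i=0*2+0=0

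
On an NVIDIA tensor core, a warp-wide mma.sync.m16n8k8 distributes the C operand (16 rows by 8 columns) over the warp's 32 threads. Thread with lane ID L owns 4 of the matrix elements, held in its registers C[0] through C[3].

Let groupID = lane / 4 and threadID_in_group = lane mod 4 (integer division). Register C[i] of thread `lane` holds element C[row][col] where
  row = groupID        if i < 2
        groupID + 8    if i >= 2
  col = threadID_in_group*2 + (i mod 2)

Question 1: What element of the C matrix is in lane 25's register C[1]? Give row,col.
6,3

lane 25: grp=6 (25/4), tig=1 (25%4)
i=1: r=6+0=6, c=1*2+1=3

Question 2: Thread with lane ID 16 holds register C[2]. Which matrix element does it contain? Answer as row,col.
16: G=4,T=0
[2] (4+8,0*2+0) = (12,0)

12,0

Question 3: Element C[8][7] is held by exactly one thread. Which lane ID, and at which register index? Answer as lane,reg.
3,3

r=8⇒gr=0,Rb=1  c=7⇒th=3,odd=1
L=0*4+3=3  i=1*2+1=3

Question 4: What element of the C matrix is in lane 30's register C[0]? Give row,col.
7,4

lane 30→30/4=7, 30 mod 4=2
i=0  r:7+0→7  c:2·2+0→4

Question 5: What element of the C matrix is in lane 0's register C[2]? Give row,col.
8,0

L=0->g=0>>2=0, t=0&3=0
[2]->row 0+8=8  col 0·2+0=0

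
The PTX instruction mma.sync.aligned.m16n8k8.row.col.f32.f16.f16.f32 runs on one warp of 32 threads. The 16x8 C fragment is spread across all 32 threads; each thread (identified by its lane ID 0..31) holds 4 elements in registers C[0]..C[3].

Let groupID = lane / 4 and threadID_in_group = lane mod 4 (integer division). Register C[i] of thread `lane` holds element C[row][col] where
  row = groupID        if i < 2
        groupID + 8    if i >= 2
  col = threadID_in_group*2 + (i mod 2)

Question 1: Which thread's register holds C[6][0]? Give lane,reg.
r: 6->gid=6,r8=0  c: 0->tid=0,i&1=0
L=6*4+0=24  i=0*2+0=0

24,0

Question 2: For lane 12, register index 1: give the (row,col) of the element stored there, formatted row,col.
lane 12: g=3 (12/4), t=0 (12%4)
i=1: r=3+0=3, c=0*2+1=1

3,1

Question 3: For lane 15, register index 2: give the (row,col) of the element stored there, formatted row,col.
11,6

lane 15->15/4=3, 15 mod 4=3
i=2  r:3+8->11  c:2·3+0->6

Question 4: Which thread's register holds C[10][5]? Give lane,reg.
r=10⇒gr=2,Rb=1  c=5⇒th=2,odd=1
L=2*4+2=10  i=1*2+1=3

10,3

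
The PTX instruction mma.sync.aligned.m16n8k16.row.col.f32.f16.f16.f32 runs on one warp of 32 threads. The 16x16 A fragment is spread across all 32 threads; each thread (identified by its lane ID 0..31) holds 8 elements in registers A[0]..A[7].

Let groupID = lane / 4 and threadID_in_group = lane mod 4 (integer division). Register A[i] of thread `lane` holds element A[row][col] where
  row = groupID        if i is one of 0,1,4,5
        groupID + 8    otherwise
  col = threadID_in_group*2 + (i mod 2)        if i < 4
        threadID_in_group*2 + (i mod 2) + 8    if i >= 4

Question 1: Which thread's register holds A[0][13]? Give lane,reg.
r:0=>grp=0,rB=0  c:13=>cB=1,tig=2,lo=1
L=0*4+2=2  i=1*4+0*2+1=5

2,5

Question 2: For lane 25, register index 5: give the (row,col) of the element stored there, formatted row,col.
6,11

lane 25→25/4=6, 25 mod 4=1
i=5  r:6+0→6  c:2·1+1+8→11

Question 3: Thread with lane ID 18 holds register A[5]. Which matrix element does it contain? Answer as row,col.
18: g=4,t=2
[5] (4+0,2*2+1+8) = (4,13)

4,13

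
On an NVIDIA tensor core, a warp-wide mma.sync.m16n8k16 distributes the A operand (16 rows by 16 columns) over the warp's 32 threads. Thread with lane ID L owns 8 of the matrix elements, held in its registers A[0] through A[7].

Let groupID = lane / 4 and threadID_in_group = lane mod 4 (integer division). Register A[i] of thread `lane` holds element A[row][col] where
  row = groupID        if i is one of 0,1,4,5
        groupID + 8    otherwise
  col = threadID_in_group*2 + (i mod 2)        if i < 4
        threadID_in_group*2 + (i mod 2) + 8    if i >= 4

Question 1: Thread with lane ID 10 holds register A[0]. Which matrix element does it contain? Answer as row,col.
L=10⇒gr=10>>2=2, th=10&3=2
[0]⇒row 2+0=2  col 2·2+0+0=4

2,4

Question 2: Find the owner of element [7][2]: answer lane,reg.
r=7→G=7,rhi=0  c=2→chi=0,T=1,p=0
L=7*4+1=29  i=0*4+0*2+0=0

29,0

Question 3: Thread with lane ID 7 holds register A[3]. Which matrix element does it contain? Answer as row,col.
9,7

lane 7=>7/4=1, 7 mod 4=3
i=3  r:1+8=>9  c:2·3+1+0=>7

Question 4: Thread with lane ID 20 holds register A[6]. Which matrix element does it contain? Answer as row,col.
13,8

L=20->g=20>>2=5, t=20&3=0
[6]->row 5+8=13  col 0·2+0+8=8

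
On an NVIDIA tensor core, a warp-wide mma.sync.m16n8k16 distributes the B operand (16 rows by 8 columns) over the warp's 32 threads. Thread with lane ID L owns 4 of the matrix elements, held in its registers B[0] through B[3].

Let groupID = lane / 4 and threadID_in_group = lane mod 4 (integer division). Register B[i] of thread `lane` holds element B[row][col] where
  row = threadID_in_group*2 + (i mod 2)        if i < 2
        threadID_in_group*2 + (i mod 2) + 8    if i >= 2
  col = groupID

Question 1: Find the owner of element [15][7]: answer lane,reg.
31,3

c=7->g=7  r=15->rb=1,t=3,b0=1
L=7*4+3=31  i=1*2+1=3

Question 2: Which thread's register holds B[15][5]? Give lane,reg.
23,3

c=5->g=5  r=15->rb=1,t=3,b0=1
L=5*4+3=23  i=1*2+1=3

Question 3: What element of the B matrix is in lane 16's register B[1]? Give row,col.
1,4

lane 16: G=4 (16/4), T=0 (16%4)
i=1: r=0*2+1+0=1, c=G=4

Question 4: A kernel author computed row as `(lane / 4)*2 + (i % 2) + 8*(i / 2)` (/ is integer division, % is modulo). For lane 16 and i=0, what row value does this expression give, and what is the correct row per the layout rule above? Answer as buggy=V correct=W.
`(lane / 4)*2 + (i % 2) + 8*(i / 2)`[16,0]⇒8
16: gr=4,th=0
[0] (0*2+0+0,4) = (0,4)
row: 8 vs 0

buggy=8 correct=0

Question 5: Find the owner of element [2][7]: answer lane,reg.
29,0

c: 7->gid=7  r: 2->r8=0,tid=1,i&1=0
L=7*4+1=29  i=0*2+0=0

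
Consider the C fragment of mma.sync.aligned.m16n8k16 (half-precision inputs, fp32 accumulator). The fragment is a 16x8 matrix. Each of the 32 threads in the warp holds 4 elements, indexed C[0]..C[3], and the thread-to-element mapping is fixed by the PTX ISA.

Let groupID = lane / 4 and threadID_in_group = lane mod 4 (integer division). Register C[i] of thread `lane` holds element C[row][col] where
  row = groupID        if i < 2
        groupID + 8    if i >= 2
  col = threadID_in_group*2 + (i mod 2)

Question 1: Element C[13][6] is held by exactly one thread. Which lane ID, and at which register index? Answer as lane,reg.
r=13->g=5,rb=1  c=6->t=3,b0=0
L=5*4+3=23  i=1*2+0=2

23,2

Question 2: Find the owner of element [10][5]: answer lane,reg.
r: 10->gid=2,r8=1  c: 5->tid=2,i&1=1
L=2*4+2=10  i=1*2+1=3

10,3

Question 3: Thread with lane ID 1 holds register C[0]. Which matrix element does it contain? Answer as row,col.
lane 1: gr=0 (1/4), th=1 (1%4)
i=0: r=0+0=0, c=1*2+0=2

0,2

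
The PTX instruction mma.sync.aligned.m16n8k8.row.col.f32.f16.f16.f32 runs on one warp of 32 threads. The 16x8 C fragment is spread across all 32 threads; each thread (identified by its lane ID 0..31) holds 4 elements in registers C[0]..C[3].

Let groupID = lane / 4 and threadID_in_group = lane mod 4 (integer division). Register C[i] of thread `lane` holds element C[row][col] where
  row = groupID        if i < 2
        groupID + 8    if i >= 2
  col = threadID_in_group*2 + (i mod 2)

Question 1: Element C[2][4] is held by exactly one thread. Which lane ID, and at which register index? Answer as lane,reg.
10,0

r:2=>grp=2,rB=0  c:4=>tig=2,lo=0
L=2*4+2=10  i=0*2+0=0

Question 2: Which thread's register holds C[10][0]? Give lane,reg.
r=10→G=2,rhi=1  c=0→T=0,p=0
L=2*4+0=8  i=1*2+0=2

8,2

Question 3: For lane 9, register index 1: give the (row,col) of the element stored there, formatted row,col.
lane 9->9/4=2, 9 mod 4=1
i=1  r:2+0->2  c:2·1+1->3

2,3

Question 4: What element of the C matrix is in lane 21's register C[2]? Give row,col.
lane 21: grp=5 (21/4), tig=1 (21%4)
i=2: r=5+8=13, c=1*2+0=2

13,2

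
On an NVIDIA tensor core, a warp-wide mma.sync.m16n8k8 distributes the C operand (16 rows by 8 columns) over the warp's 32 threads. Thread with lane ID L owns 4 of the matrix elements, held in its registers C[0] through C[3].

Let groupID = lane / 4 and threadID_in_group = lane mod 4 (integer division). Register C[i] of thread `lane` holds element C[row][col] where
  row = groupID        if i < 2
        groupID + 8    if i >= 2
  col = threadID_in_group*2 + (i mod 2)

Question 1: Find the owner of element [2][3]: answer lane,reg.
r=2⇒gr=2,Rb=0  c=3⇒th=1,odd=1
L=2*4+1=9  i=0*2+1=1

9,1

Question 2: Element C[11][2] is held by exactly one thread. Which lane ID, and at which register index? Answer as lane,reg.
13,2

r=11→G=3,rhi=1  c=2→T=1,p=0
L=3*4+1=13  i=1*2+0=2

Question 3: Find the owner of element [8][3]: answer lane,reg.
r: 8->gid=0,r8=1  c: 3->tid=1,i&1=1
L=0*4+1=1  i=1*2+1=3

1,3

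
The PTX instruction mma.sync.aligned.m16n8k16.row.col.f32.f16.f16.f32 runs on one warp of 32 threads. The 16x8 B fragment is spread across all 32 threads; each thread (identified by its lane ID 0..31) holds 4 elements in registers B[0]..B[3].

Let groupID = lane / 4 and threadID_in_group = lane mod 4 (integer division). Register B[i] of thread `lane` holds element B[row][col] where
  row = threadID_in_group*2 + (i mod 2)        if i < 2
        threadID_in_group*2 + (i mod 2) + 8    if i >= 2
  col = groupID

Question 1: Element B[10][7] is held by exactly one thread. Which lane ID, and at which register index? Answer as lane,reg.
c=7→G=7  r=10→rhi=1,T=1,p=0
L=7*4+1=29  i=1*2+0=2

29,2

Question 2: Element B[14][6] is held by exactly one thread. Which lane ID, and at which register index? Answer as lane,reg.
27,2

c=6→G=6  r=14→rhi=1,T=3,p=0
L=6*4+3=27  i=1*2+0=2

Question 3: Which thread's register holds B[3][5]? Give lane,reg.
c=5->g=5  r=3->rb=0,t=1,b0=1
L=5*4+1=21  i=0*2+1=1

21,1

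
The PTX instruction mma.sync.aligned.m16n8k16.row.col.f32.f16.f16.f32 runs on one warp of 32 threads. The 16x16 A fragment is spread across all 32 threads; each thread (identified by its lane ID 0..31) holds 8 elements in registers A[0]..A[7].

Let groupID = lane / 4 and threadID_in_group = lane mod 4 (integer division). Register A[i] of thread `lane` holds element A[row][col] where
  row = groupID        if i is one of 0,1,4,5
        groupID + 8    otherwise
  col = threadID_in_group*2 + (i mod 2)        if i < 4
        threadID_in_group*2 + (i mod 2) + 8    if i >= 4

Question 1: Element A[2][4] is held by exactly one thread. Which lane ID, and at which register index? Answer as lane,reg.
10,0

r: 2->gid=2,r8=0  c: 4->c8=0,tid=2,i&1=0
L=2*4+2=10  i=0*4+0*2+0=0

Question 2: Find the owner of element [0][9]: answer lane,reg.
0,5

r:0=>grp=0,rB=0  c:9=>cB=1,tig=0,lo=1
L=0*4+0=0  i=1*4+0*2+1=5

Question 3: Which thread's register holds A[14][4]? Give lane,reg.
r: 14->gid=6,r8=1  c: 4->c8=0,tid=2,i&1=0
L=6*4+2=26  i=0*4+1*2+0=2

26,2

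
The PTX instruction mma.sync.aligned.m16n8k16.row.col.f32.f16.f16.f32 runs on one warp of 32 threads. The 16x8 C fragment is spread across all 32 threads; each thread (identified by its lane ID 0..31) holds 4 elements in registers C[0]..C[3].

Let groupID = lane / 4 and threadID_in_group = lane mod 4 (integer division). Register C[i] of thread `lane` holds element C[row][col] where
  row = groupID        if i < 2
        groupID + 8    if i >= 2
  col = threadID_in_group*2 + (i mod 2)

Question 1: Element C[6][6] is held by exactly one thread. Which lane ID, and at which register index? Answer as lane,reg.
27,0

r=6->g=6,rb=0  c=6->t=3,b0=0
L=6*4+3=27  i=0*2+0=0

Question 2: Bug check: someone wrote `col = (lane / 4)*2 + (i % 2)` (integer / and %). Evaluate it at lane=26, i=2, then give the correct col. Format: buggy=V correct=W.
buggy=12 correct=4

`(lane / 4)*2 + (i % 2)`[26,2]→12
L=26→G=26>>2=6, T=26&3=2
[2]→row 6+8=14  col 2·2+0=4
col: 12 vs 4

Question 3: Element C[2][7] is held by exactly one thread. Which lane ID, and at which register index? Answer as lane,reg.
r=2->g=2,rb=0  c=7->t=3,b0=1
L=2*4+3=11  i=0*2+1=1

11,1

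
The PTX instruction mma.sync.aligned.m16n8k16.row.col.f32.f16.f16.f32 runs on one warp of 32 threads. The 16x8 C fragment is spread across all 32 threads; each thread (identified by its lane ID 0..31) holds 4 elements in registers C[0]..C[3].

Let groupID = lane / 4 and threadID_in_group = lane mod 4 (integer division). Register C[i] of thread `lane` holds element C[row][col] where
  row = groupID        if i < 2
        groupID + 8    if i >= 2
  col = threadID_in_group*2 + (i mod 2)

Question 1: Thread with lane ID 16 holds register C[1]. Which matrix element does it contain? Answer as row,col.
lane 16→16/4=4, 16 mod 4=0
i=1  r:4+0→4  c:2·0+1→1

4,1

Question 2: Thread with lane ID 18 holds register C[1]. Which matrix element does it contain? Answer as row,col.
18: G=4,T=2
[1] (4+0,2*2+1) = (4,5)

4,5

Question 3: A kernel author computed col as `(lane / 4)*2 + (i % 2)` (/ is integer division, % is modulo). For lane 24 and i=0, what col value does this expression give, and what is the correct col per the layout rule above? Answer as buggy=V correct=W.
buggy=12 correct=0

`(lane / 4)*2 + (i % 2)`[24,0]⇒12
24: gr=6,th=0
[0] (6+0,0*2+0) = (6,0)
col: 12 vs 0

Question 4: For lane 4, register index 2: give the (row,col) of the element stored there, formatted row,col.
9,0

4: gr=1,th=0
[2] (1+8,0*2+0) = (9,0)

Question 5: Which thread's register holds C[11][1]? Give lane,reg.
12,3

r: 11->gid=3,r8=1  c: 1->tid=0,i&1=1
L=3*4+0=12  i=1*2+1=3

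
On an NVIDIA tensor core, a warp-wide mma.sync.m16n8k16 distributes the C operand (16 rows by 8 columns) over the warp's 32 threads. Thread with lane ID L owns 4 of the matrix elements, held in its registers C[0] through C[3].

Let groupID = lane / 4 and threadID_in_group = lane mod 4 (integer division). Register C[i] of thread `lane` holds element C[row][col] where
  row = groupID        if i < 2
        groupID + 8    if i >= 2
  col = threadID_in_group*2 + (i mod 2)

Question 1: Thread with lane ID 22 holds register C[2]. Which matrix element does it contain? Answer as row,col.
13,4

lane 22: g=5 (22/4), t=2 (22%4)
i=2: r=5+8=13, c=2*2+0=4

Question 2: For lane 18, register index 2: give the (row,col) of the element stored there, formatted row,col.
L=18→G=18>>2=4, T=18&3=2
[2]→row 4+8=12  col 2·2+0=4

12,4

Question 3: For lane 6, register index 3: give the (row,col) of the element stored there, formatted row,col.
9,5

L=6->gid=6>>2=1, tid=6&3=2
[3]->row 1+8=9  col 2·2+1=5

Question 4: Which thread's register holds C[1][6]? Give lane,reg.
r=1->g=1,rb=0  c=6->t=3,b0=0
L=1*4+3=7  i=0*2+0=0

7,0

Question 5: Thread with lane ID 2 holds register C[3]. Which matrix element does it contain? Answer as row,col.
2: grp=0,tig=2
[3] (0+8,2*2+1) = (8,5)

8,5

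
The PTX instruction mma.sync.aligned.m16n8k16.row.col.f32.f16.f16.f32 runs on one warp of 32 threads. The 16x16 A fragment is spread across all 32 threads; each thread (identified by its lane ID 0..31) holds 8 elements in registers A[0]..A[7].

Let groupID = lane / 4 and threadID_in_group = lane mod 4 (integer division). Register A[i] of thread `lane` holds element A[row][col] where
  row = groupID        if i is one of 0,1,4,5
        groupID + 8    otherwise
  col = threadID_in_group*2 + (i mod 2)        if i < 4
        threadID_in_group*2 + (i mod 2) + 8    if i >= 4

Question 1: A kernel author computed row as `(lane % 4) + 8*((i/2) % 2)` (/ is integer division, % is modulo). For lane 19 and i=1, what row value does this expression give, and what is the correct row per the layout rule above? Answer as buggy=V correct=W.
`(lane % 4) + 8*((i/2) % 2)`[19,1]⇒3
L=19⇒gr=19>>2=4, th=19&3=3
[1]⇒row 4+0=4  col 3·2+1+0=7
row: 3 vs 4

buggy=3 correct=4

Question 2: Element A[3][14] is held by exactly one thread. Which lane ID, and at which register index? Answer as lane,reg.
15,4

r=3->g=3,rb=0  c=14->cb=1,t=3,b0=0
L=3*4+3=15  i=1*4+0*2+0=4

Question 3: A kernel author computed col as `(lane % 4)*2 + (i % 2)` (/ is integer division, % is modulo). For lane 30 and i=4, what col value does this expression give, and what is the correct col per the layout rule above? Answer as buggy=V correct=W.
`(lane % 4)*2 + (i % 2)`[30,4]=>4
lane 30=>30/4=7, 30 mod 4=2
i=4  r:7+0=>7  c:2·2+0+8=>12
col: 4 vs 12

buggy=4 correct=12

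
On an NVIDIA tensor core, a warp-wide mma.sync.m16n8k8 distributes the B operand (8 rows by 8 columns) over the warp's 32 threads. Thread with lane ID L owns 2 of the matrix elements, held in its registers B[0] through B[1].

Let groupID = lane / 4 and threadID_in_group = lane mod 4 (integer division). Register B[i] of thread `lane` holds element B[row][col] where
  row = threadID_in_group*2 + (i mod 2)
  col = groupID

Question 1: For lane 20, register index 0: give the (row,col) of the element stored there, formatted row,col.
20: G=5,T=0
[0] (0*2+0,5) = (0,5)

0,5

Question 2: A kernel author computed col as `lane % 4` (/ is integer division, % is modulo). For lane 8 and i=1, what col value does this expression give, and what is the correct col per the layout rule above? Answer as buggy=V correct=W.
`lane % 4`[8,1]->0
8: g=2,t=0
[1] (0*2+1,2) = (1,2)
col: 0 vs 2

buggy=0 correct=2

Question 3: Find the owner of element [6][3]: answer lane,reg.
15,0

c=3⇒gr=3  r=6⇒th=3,odd=0
L=3*4+3=15  i=0=0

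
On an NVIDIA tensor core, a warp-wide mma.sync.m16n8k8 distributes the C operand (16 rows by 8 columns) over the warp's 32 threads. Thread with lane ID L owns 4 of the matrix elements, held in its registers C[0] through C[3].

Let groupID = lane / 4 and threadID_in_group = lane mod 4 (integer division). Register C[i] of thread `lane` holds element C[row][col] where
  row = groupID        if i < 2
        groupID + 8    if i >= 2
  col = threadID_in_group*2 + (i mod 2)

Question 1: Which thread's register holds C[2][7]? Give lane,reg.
11,1

r=2→G=2,rhi=0  c=7→T=3,p=1
L=2*4+3=11  i=0*2+1=1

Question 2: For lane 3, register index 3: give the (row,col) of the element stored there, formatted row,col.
8,7

L=3→G=3>>2=0, T=3&3=3
[3]→row 0+8=8  col 3·2+1=7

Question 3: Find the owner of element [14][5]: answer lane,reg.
26,3

r=14⇒gr=6,Rb=1  c=5⇒th=2,odd=1
L=6*4+2=26  i=1*2+1=3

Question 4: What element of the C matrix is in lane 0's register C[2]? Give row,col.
lane 0: G=0 (0/4), T=0 (0%4)
i=2: r=0+8=8, c=0*2+0=0

8,0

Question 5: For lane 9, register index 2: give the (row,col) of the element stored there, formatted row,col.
lane 9→9/4=2, 9 mod 4=1
i=2  r:2+8→10  c:2·1+0→2

10,2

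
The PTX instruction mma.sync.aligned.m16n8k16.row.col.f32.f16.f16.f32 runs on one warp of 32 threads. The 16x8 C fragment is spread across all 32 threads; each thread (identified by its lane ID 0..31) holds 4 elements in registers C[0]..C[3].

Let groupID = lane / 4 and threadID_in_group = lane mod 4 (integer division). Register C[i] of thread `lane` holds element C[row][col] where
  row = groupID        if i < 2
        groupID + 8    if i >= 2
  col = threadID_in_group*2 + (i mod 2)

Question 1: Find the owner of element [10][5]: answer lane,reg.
10,3

r:10=>grp=2,rB=1  c:5=>tig=2,lo=1
L=2*4+2=10  i=1*2+1=3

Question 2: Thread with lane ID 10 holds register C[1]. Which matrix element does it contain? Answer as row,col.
L=10→G=10>>2=2, T=10&3=2
[1]→row 2+0=2  col 2·2+1=5

2,5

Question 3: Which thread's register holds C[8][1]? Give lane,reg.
0,3

r=8->g=0,rb=1  c=1->t=0,b0=1
L=0*4+0=0  i=1*2+1=3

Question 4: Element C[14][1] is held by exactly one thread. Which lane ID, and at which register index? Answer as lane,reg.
24,3

r=14⇒gr=6,Rb=1  c=1⇒th=0,odd=1
L=6*4+0=24  i=1*2+1=3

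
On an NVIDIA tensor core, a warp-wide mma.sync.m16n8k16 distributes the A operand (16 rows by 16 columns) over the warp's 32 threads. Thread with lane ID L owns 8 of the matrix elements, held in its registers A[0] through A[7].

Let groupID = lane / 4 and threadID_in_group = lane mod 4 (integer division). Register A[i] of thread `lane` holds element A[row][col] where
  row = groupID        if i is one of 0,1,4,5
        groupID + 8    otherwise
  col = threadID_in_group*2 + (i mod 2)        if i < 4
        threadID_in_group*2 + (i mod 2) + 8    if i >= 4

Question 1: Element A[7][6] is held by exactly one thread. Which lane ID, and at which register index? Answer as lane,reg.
31,0

r: 7->gid=7,r8=0  c: 6->c8=0,tid=3,i&1=0
L=7*4+3=31  i=0*4+0*2+0=0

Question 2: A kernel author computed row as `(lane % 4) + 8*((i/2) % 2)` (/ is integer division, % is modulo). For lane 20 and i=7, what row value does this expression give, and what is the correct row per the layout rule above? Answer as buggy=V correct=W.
`(lane % 4) + 8*((i/2) % 2)`[20,7]=>8
lane 20=>20/4=5, 20 mod 4=0
i=7  r:5+8=>13  c:2·0+1+8=>9
row: 8 vs 13

buggy=8 correct=13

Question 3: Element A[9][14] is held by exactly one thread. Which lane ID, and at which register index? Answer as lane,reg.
7,6

r=9→G=1,rhi=1  c=14→chi=1,T=3,p=0
L=1*4+3=7  i=1*4+1*2+0=6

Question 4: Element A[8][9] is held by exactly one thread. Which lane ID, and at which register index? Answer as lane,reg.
r=8→G=0,rhi=1  c=9→chi=1,T=0,p=1
L=0*4+0=0  i=1*4+1*2+1=7

0,7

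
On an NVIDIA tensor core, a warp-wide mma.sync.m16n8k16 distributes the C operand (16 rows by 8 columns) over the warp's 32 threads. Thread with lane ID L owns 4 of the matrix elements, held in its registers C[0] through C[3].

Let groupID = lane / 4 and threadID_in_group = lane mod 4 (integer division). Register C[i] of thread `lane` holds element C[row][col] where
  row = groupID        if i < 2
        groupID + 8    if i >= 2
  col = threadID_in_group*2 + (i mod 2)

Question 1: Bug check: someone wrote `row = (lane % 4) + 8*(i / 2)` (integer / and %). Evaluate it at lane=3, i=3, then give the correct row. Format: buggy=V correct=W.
`(lane % 4) + 8*(i / 2)`[3,3]=>11
lane 3: grp=0 (3/4), tig=3 (3%4)
i=3: r=0+8=8, c=3*2+1=7
row: 11 vs 8

buggy=11 correct=8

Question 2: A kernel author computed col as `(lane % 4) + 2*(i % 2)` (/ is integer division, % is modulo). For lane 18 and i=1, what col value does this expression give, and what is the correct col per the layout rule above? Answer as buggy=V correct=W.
`(lane % 4) + 2*(i % 2)`[18,1]→4
lane 18: G=4 (18/4), T=2 (18%4)
i=1: r=4+0=4, c=2*2+1=5
col: 4 vs 5

buggy=4 correct=5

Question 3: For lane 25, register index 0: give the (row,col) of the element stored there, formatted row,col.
6,2

lane 25⇒25/4=6, 25 mod 4=1
i=0  r:6+0⇒6  c:2·1+0⇒2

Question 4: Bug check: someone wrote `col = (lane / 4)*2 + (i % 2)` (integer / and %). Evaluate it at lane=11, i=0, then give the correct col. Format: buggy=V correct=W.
buggy=4 correct=6

`(lane / 4)*2 + (i % 2)`[11,0]⇒4
L=11⇒gr=11>>2=2, th=11&3=3
[0]⇒row 2+0=2  col 3·2+0=6
col: 4 vs 6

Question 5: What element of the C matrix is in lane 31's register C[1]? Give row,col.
lane 31->31/4=7, 31 mod 4=3
i=1  r:7+0->7  c:2·3+1->7

7,7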